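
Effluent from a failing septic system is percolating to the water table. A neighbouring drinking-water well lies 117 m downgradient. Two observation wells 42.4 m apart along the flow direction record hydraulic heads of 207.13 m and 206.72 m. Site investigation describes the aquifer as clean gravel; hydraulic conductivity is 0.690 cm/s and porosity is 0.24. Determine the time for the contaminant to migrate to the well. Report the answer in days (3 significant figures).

4.87 days

Hydraulic gradient i = (207.13 − 206.72) / 42.4 = 0.41 / 42.4 = 0.009670
K = 0.690 cm/s × 864 = 596.2 m/d
q = Ki = 596.2 × 0.009670 = 5.765 m/d
v_s = q/n_e = 5.765/0.24 = 24.02 m/d
t = L / v = 117 / 24.02 = 4.871 d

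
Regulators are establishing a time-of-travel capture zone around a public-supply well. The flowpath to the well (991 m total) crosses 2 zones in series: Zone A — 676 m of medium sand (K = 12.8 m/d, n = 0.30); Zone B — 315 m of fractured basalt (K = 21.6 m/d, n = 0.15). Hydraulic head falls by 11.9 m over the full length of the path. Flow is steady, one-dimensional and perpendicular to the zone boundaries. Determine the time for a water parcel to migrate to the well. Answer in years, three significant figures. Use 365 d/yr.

3.88 years

Continuity: the same q passes through each zone, so ΔH = q·Σ(L_j/K_j) — the zones act as resistances in series.
Σ(L/K) = 676/12.8 + 315/21.6 = 52.81 + 14.58 = 67.40 d
q = ΔH / Σ(L/K) = 11.9 / 67.40 = 0.1766 m/d (same in every zone)
Zone A: v = q/n = 0.1766/0.30 = 0.5886 m/d → t_A = 676/0.5886 = 1149 d
Zone B: v = q/n = 0.1766/0.15 = 1.177 m/d → t_B = 315/1.177 = 267.6 d
Total t = 1149 + 267.6 = 1416 d
   = 1416 / 365 = 3.88 yr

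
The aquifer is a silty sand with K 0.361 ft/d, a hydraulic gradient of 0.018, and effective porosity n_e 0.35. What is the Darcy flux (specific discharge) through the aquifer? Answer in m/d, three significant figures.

0.00198 m/d

K = 0.361 ft/d × 0.3048 = 0.1100 m/d
q = Ki = 0.1100 × 0.018 = 0.001981 m/d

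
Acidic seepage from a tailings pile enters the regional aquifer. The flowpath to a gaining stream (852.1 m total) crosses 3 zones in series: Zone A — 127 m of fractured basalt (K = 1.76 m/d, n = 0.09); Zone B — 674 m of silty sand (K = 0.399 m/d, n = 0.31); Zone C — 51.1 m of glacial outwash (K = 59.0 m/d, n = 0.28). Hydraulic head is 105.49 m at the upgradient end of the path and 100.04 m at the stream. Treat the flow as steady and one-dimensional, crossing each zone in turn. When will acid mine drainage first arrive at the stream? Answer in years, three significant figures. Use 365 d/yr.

Total head drop ΔH = 105.49 − 100.04 = 5.45 m
Steady 1-D flow in series ⇒ the Darcy flux q is identical in every zone and the zone head losses add (resistances L/K in series).
Σ(L/K) = 127/1.76 + 674/0.399 + 51.1/59.0 = 72.16 + 1689 + 0.8661 = 1762 d
q = ΔH / Σ(L/K) = 5.45 / 1762 = 0.003093 m/d (same in every zone)
Zone A: v = q/n = 0.003093/0.09 = 0.03436 m/d → t_A = 127/0.03436 = 3696 d
Zone B: v = q/n = 0.003093/0.31 = 0.009976 m/d → t_B = 674/0.009976 = 67560 d
Zone C: v = q/n = 0.003093/0.28 = 0.01105 m/d → t_C = 51.1/0.01105 = 4626 d
Total t = 3696 + 67560 + 4626 = 75880 d
   = 75880 / 365 = 208 yr

208 years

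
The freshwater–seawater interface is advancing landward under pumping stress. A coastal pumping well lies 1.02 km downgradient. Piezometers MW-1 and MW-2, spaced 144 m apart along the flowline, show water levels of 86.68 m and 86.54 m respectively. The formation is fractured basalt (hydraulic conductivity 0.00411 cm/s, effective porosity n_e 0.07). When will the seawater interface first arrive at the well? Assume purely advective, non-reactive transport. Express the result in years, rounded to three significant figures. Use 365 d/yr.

Hydraulic gradient i = (86.68 − 86.54) / 144 = 0.14 / 144 = 9.722e-4
K = 0.00411 cm/s × 864 = 3.551 m/d
q = Ki = 3.551 × 9.722e-4 = 0.003452 m/d
v = Ki/n = 3.551·9.722e-4/0.07 = 0.04932 m/d
L = 1.02 km = 1020 m
t = L / v = 1020 / 0.04932 = 20680 d
   = 20680 / 365 = 56.7 yr

56.7 years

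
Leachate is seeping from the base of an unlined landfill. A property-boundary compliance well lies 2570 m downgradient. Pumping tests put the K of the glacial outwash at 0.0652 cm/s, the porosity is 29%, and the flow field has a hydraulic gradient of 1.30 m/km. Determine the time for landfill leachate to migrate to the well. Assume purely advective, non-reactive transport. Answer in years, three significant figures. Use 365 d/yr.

K = 0.0652 cm/s × 864 = 56.33 m/d
Darcy flux q = K·i = 56.33 × 0.0013 = 0.07323 m/d
Average linear velocity = 0.07323 / 0.29 = 0.2525 m/d
t = L / v = 2570 / 0.2525 = 10180 d
   = 10180 / 365 = 27.9 yr

27.9 years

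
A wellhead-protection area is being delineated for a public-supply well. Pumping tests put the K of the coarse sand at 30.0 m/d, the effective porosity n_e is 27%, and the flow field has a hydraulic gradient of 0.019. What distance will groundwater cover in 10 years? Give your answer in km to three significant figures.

7.71 km

Darcy flux q = K·i = 30.0 × 0.019 = 0.5700 m/d
Average linear velocity = 0.5700 / 0.27 = 2.111 m/d
T = 10 yr × 365 = 3650 d
L = v × T = 2.111 × 3650 = 7706 m
   = 7.71 km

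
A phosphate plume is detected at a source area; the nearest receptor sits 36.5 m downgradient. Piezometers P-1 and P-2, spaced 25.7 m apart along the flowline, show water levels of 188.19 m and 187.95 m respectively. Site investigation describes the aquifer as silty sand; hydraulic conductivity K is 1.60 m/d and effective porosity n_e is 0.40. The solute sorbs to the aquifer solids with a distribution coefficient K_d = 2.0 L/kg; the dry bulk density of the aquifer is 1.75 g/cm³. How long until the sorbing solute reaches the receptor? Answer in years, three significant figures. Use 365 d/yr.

Hydraulic gradient i = (188.19 − 187.95) / 25.7 = 0.24 / 25.7 = 0.009339
Specific discharge q = 1.60 × 0.009339 = 0.01494 m/d
Seepage velocity v = q / n = 0.01494 / 0.40 = 0.03735 m/d
Retardation R = 1 + ρ_b·K_d/n = 1 + 1.75×2.0/0.40 = 9.750
Contaminant velocity v_c = v/R = 0.03735/9.750 = 0.003831 m/d
t = L/v_c = 36.5/0.003831 = 9527 d
   = 9527/365 = 26.1 yr

26.1 years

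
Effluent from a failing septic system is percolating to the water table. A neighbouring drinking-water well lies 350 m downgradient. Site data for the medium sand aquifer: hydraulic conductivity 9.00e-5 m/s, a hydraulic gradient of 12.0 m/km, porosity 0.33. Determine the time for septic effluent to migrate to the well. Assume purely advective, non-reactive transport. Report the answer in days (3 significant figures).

1240 days

K = 9.00e-5 m/s × 86400 s/d = 7.776 m/d
Darcy flux q = K·i = 7.776 × 0.012 = 0.09331 m/d
Average linear velocity = 0.09331 / 0.33 = 0.2828 m/d
t = L / v = 350 / 0.2828 = 1238 d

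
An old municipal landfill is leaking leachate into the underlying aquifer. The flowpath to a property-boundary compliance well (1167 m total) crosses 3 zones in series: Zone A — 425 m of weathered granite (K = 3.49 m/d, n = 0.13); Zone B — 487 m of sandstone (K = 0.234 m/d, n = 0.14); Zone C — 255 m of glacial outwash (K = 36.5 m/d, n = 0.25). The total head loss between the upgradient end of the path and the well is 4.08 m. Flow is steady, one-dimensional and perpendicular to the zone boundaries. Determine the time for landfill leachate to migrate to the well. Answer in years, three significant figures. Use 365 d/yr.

Steady 1-D flow in series ⇒ the Darcy flux q is identical in every zone and the zone head losses add (resistances L/K in series).
Σ(L/K) = 425/3.49 + 487/0.234 + 255/36.5 = 121.8 + 2081 + 6.986 = 2210 d
q = ΔH / Σ(L/K) = 4.08 / 2210 = 0.001846 m/d (same in every zone)
Zone A: v = q/n = 0.001846/0.13 = 0.01420 m/d → t_A = 425/0.01420 = 29930 d
Zone B: v = q/n = 0.001846/0.14 = 0.01319 m/d → t_B = 487/0.01319 = 36930 d
Zone C: v = q/n = 0.001846/0.25 = 0.007385 m/d → t_C = 255/0.007385 = 34530 d
Total t = 29930 + 36930 + 34530 = 101400 d
   = 101400 / 365 = 278 yr

278 years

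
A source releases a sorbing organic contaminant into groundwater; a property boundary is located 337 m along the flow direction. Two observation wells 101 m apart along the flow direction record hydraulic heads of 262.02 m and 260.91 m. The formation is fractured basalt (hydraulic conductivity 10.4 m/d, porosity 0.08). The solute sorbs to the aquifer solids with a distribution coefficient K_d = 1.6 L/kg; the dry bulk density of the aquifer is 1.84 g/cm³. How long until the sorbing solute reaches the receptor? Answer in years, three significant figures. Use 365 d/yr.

24.4 years

Hydraulic gradient i = (262.02 − 260.91) / 101 = 1.11 / 101 = 0.01099
Darcy flux q = K·i = 10.4 × 0.01099 = 0.1143 m/d
v = Ki/n = 10.4·0.01099/0.08 = 1.429 m/d
Retardation R = 1 + ρ_b·K_d/n = 1 + 1.84×1.6/0.08 = 37.80
Contaminant velocity v_c = v/R = 1.429/37.80 = 0.03780 m/d
t = L/v_c = 337/0.03780 = 8916 d
   = 8916/365 = 24.4 yr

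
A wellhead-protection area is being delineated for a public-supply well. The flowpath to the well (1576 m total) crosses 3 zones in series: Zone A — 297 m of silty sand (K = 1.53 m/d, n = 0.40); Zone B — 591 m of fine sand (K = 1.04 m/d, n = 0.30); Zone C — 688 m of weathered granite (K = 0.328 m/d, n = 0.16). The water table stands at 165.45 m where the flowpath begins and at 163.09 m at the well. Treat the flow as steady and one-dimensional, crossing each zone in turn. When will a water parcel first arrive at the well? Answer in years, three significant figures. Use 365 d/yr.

1350 years

Total head drop ΔH = 165.45 − 163.09 = 2.36 m
Continuity: the same q passes through each zone, so ΔH = q·Σ(L_j/K_j) — the zones act as resistances in series.
Σ(L/K) = 297/1.53 + 591/1.04 + 688/0.328 = 194.1 + 568.3 + 2098 = 2860 d
q = ΔH / Σ(L/K) = 2.36 / 2860 = 8.252e-4 m/d (same in every zone)
Zone A: v = q/n = 8.252e-4/0.40 = 0.002063 m/d → t_A = 297/0.002063 = 144000 d
Zone B: v = q/n = 8.252e-4/0.30 = 0.002751 m/d → t_B = 591/0.002751 = 214900 d
Zone C: v = q/n = 8.252e-4/0.16 = 0.005157 m/d → t_C = 688/0.005157 = 133400 d
Total t = 144000 + 214900 + 133400 = 492200 d
   = 492200 / 365 = 1350 yr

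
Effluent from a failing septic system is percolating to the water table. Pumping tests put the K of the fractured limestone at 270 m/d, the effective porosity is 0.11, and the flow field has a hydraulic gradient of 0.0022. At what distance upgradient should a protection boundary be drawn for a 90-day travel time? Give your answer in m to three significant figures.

486 m

q = Ki = 270 × 0.0022 = 0.5940 m/d
v = Ki/n = 270·0.0022/0.11 = 5.400 m/d
L = v × T = 5.400 × 90 = 486.0 m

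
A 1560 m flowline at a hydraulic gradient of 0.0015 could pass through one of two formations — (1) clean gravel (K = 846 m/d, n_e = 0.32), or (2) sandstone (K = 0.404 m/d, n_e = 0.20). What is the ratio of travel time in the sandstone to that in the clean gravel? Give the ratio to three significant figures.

Unit 1 (clean gravel): v = 846×0.0015/0.32 = 3.966 m/d, t = 1560/3.966 = 393.4 d
Unit 2 (sandstone): v = 0.404×0.0015/0.20 = 0.003030 m/d, t = 1560/0.003030 = 514900 d
t(sandstone) / t(clean gravel) = 514900/393.4 = 1310

1310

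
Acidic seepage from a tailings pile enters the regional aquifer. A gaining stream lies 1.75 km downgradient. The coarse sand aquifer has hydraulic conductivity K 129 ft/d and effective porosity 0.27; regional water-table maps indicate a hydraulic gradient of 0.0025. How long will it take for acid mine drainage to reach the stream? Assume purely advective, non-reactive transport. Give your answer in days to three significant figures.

K = 129 ft/d × 0.3048 = 39.32 m/d
Specific discharge q = 39.32 × 0.0025 = 0.09830 m/d
Average linear velocity = 0.09830 / 0.27 = 0.3641 m/d
L = 1.75 km = 1750 m
t = L / v = 1750 / 0.3641 = 4807 d

4810 days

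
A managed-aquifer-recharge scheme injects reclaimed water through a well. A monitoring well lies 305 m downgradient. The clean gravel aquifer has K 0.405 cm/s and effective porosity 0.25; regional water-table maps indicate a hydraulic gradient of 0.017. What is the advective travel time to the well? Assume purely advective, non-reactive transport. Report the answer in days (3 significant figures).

12.8 days

K = 0.405 cm/s × 864 = 349.9 m/d
q = Ki = 349.9 × 0.017 = 5.949 m/d
Seepage velocity v = q / n = 5.949 / 0.25 = 23.79 m/d
t = L / v = 305 / 23.79 = 12.82 d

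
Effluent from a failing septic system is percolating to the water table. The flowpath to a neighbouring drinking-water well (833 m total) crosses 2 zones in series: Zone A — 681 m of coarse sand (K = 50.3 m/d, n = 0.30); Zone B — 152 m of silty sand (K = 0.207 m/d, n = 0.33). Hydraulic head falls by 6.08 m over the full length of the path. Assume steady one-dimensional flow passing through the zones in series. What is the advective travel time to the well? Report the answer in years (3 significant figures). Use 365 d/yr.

Continuity: the same q passes through each zone, so ΔH = q·Σ(L_j/K_j) — the zones act as resistances in series.
Σ(L/K) = 681/50.3 + 152/0.207 = 13.54 + 734.3 = 747.8 d
q = ΔH / Σ(L/K) = 6.08 / 747.8 = 0.008130 m/d (same in every zone)
Zone A: v = q/n = 0.008130/0.30 = 0.02710 m/d → t_A = 681/0.02710 = 25130 d
Zone B: v = q/n = 0.008130/0.33 = 0.02464 m/d → t_B = 152/0.02464 = 6170 d
Total t = 25130 + 6170 = 31300 d
   = 31300 / 365 = 85.7 yr

85.7 years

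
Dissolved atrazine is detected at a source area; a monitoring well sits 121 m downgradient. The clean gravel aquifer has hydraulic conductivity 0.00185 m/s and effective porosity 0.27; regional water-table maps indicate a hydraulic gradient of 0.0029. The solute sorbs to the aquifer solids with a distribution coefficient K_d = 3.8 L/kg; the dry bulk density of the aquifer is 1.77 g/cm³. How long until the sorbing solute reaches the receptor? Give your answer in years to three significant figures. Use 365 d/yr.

K = 0.00185 m/s × 86400 s/d = 159.8 m/d
Darcy flux q = K·i = 159.8 × 0.0029 = 0.4635 m/d
Seepage velocity v = q / n = 0.4635 / 0.27 = 1.717 m/d
Retardation R = 1 + ρ_b·K_d/n = 1 + 1.77×3.8/0.27 = 25.91
Contaminant velocity v_c = v/R = 1.717/25.91 = 0.06626 m/d
t = L/v_c = 121/0.06626 = 1826 d
   = 1826/365 = 5.00 yr

5.00 years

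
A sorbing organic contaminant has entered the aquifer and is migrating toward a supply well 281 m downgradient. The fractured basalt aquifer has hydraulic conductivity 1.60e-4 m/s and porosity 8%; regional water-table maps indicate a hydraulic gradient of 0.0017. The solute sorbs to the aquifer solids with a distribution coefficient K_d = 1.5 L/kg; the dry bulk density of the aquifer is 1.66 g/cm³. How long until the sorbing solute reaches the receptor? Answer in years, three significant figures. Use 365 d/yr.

K = 1.60e-4 m/s × 86400 s/d = 13.82 m/d
Specific discharge q = 13.82 × 0.0017 = 0.02350 m/d
Seepage velocity v = q / n = 0.02350 / 0.08 = 0.2938 m/d
Retardation R = 1 + ρ_b·K_d/n = 1 + 1.66×1.5/0.08 = 32.13
Contaminant velocity v_c = v/R = 0.2938/32.13 = 0.009144 m/d
t = L/v_c = 281/0.009144 = 30730 d
   = 30730/365 = 84.2 yr

84.2 years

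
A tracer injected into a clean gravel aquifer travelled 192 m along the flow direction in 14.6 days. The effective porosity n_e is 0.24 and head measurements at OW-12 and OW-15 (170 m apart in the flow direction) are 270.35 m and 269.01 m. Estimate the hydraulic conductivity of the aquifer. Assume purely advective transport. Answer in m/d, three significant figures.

Hydraulic gradient i = (270.35 − 269.01) / 170 = 1.34 / 170 = 0.007882
v = L / t = 192 / 14.6 = 13.15 m/d
K = v · n / i = 13.15 × 0.24 / 0.007882 = 400 m/d

400 m/d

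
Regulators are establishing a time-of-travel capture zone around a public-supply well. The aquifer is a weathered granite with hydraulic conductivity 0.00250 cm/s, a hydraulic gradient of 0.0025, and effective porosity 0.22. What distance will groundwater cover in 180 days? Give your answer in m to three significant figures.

4.42 m

K = 0.00250 cm/s × 864 = 2.160 m/d
Specific discharge q = 2.160 × 0.0025 = 0.005400 m/d
v = Ki/n = 2.160·0.0025/0.22 = 0.02455 m/d
L = v × T = 0.02455 × 180 = 4.418 m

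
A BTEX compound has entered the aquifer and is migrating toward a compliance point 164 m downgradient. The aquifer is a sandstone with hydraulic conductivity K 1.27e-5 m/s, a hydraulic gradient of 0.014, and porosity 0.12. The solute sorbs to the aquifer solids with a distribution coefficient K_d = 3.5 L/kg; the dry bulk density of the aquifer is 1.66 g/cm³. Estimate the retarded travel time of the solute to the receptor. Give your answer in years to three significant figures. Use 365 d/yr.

K = 1.27e-5 m/s × 86400 s/d = 1.097 m/d
Specific discharge q = 1.097 × 0.014 = 0.01536 m/d
v_s = q/n_e = 0.01536/0.12 = 0.1280 m/d
Retardation R = 1 + ρ_b·K_d/n = 1 + 1.66×3.5/0.12 = 49.42
Contaminant velocity v_c = v/R = 0.1280/49.42 = 0.002591 m/d
t = L/v_c = 164/0.002591 = 63310 d
   = 63310/365 = 173 yr

173 years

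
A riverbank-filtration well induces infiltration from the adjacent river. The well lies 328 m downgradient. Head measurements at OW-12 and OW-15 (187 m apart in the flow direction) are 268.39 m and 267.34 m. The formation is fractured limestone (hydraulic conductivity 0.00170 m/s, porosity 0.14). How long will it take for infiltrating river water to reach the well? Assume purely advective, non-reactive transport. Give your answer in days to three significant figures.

55.7 days

Hydraulic gradient i = (268.39 − 267.34) / 187 = 1.05 / 187 = 0.005615
K = 0.00170 m/s × 86400 s/d = 146.9 m/d
Darcy flux q = K·i = 146.9 × 0.005615 = 0.8247 m/d
Seepage velocity v = q / n = 0.8247 / 0.14 = 5.891 m/d
t = L / v = 328 / 5.891 = 55.68 d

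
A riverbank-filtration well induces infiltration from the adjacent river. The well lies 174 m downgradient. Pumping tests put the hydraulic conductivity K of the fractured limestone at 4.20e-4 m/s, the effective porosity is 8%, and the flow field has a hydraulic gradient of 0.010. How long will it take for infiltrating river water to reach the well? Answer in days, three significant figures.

K = 4.20e-4 m/s × 86400 s/d = 36.29 m/d
Darcy flux q = K·i = 36.29 × 0.010 = 0.3629 m/d
Average linear velocity = 0.3629 / 0.08 = 4.536 m/d
t = L / v = 174 / 4.536 = 38.36 d

38.4 days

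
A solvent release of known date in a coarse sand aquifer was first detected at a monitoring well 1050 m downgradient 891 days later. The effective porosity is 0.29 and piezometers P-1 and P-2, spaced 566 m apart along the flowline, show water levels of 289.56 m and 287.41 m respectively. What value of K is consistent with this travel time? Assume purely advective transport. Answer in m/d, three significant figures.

Hydraulic gradient i = (289.56 − 287.41) / 566 = 2.15 / 566 = 0.003799
v = L / t = 1050 / 891 = 1.178 m/d
K = v · n / i = 1.178 × 0.29 / 0.003799 = 90.0 m/d

90.0 m/d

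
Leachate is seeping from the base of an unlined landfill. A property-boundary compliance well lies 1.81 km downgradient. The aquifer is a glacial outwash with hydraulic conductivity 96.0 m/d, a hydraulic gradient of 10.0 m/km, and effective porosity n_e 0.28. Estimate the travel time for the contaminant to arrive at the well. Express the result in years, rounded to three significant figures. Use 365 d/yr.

1.45 years

q = Ki = 96.0 × 0.010 = 0.9600 m/d
v = Ki/n = 96.0·0.010/0.28 = 3.429 m/d
L = 1.81 km = 1810 m
t = L / v = 1810 / 3.429 = 527.9 d
   = 527.9 / 365 = 1.45 yr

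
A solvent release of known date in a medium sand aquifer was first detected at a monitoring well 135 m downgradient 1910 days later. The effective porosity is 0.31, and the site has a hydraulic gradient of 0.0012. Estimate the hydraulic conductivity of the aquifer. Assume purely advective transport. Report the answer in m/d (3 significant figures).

v = L / t = 135 / 1910 = 0.07068 m/d
K = v · n / i = 0.07068 × 0.31 / 0.0012 = 18.3 m/d

18.3 m/d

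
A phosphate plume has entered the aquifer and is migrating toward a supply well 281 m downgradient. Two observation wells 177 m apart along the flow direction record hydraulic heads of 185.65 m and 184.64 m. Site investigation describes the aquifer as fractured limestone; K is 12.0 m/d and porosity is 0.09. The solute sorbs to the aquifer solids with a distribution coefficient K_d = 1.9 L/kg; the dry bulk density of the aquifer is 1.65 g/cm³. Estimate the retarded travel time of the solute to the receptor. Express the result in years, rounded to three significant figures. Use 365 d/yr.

Hydraulic gradient i = (185.65 − 184.64) / 177 = 1.01 / 177 = 0.005706
Darcy flux q = K·i = 12.0 × 0.005706 = 0.06847 m/d
Average linear velocity = 0.06847 / 0.09 = 0.7608 m/d
Retardation R = 1 + ρ_b·K_d/n = 1 + 1.65×1.9/0.09 = 35.83
Contaminant velocity v_c = v/R = 0.7608/35.83 = 0.02123 m/d
t = L/v_c = 281/0.02123 = 13230 d
   = 13230/365 = 36.3 yr

36.3 years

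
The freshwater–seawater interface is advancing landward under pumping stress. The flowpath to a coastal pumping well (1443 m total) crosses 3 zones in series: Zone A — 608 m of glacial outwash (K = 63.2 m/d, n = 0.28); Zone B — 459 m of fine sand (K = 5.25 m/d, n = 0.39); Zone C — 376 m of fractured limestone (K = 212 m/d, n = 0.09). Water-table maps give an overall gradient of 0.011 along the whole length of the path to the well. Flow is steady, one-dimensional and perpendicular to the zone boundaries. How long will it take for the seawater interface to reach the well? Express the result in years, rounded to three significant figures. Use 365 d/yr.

For zones in series the flux q is common to all zones; the equivalent conductivity is the harmonic (thickness-weighted) mean, K_eq = L_total / Σ(L_j/K_j).
Σ(L/K) = 608/63.2 + 459/5.25 + 376/212 = 9.620 + 87.43 + 1.774 = 98.82 d
K_eq = L_total / Σ(L/K) = 1443 / 98.82 = 14.60 m/d
q = K_eq · i = 14.60 × 0.011 = 0.1606 m/d (same in every zone)
Zone A: v = q/n = 0.1606/0.28 = 0.5736 m/d → t_A = 608/0.5736 = 1060 d
Zone B: v = q/n = 0.1606/0.39 = 0.4118 m/d → t_B = 459/0.4118 = 1114 d
Zone C: v = q/n = 0.1606/0.09 = 1.785 m/d → t_C = 376/1.785 = 210.7 d
Total t = 1060 + 1114 + 210.7 = 2385 d
   = 2385 / 365 = 6.53 yr

6.53 years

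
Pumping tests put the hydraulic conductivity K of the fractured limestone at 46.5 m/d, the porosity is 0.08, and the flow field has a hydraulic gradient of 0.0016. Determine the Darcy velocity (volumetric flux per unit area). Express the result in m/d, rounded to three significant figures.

0.0744 m/d

q = Ki = 46.5 × 0.0016 = 0.07440 m/d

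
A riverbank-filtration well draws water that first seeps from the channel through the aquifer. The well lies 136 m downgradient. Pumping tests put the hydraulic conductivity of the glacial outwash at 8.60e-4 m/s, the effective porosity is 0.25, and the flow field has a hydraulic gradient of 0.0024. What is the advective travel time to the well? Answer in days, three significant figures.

K = 8.60e-4 m/s × 86400 s/d = 74.30 m/d
Specific discharge q = 74.30 × 0.0024 = 0.1783 m/d
Average linear velocity = 0.1783 / 0.25 = 0.7133 m/d
t = L / v = 136 / 0.7133 = 190.7 d

191 days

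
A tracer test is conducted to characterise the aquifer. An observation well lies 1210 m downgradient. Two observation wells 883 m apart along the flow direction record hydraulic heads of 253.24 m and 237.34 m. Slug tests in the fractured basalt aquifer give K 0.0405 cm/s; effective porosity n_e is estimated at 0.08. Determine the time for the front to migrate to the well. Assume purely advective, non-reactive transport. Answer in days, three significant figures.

Hydraulic gradient i = (253.24 − 237.34) / 883 = 15.90 / 883 = 0.01801
K = 0.0405 cm/s × 864 = 34.99 m/d
Specific discharge q = 34.99 × 0.01801 = 0.6301 m/d
v = Ki/n = 34.99·0.01801/0.08 = 7.876 m/d
t = L / v = 1210 / 7.876 = 153.6 d

154 days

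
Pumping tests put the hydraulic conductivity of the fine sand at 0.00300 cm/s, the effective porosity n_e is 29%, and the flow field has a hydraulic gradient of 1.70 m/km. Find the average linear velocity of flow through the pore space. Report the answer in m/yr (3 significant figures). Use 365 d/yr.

5.55 m/yr

K = 0.00300 cm/s × 864 = 2.592 m/d
q = Ki = 2.592 × 0.0017 = 0.004406 m/d
Seepage velocity v = q / n = 0.004406 / 0.29 = 0.01519 m/d
   = 0.01519 × 365 = 5.55 m/yr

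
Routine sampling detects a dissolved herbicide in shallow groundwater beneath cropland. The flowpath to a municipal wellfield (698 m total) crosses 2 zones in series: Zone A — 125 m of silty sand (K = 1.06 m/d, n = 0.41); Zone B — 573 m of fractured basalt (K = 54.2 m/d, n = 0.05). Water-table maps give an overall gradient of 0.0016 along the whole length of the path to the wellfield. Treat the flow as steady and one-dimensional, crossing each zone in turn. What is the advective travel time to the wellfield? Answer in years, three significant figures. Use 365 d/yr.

Continuity: the same q passes through each zone, so ΔH = q·Σ(L_j/K_j) — the zones act as resistances in series.
Σ(L/K) = 125/1.06 + 573/54.2 = 117.9 + 10.57 = 128.5 d
K_eq = L_total / Σ(L/K) = 698 / 128.5 = 5.432 m/d
q = K_eq · i = 5.432 × 0.0016 = 0.008691 m/d (same in every zone)
Zone A: v = q/n = 0.008691/0.41 = 0.02120 m/d → t_A = 125/0.02120 = 5897 d
Zone B: v = q/n = 0.008691/0.05 = 0.1738 m/d → t_B = 573/0.1738 = 3296 d
Total t = 5897 + 3296 = 9193 d
   = 9193 / 365 = 25.2 yr

25.2 years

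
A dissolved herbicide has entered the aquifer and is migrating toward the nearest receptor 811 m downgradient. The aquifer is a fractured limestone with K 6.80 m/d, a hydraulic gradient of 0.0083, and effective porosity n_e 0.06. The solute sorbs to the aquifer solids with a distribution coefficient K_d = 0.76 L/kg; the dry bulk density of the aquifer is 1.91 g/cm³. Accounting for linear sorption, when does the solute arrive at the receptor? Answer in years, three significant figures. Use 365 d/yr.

Darcy flux q = K·i = 6.80 × 0.0083 = 0.05644 m/d
v = Ki/n = 6.80·0.0083/0.06 = 0.9407 m/d
Retardation R = 1 + ρ_b·K_d/n = 1 + 1.91×0.76/0.06 = 25.19
Contaminant velocity v_c = v/R = 0.9407/25.19 = 0.03734 m/d
t = L/v_c = 811/0.03734 = 21720 d
   = 21720/365 = 59.5 yr

59.5 years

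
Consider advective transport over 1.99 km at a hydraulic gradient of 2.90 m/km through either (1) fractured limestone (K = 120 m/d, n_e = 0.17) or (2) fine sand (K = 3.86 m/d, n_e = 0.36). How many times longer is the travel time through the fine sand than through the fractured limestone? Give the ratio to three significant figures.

65.8

Unit 1 (fractured limestone): v = 120×0.0029/0.17 = 2.047 m/d, t = 1990/2.047 = 972.1 d
Unit 2 (fine sand): v = 3.86×0.0029/0.36 = 0.03109 m/d, t = 1990/0.03109 = 64000 d
t(fine sand) / t(fractured limestone) = 64000/972.1 = 65.8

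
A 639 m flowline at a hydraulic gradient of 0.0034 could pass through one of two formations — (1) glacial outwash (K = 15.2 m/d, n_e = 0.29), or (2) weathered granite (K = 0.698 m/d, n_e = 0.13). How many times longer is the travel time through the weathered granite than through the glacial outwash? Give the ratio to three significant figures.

9.76

Unit 1 (glacial outwash): v = 15.2×0.0034/0.29 = 0.1782 m/d, t = 639/0.1782 = 3586 d
Unit 2 (weathered granite): v = 0.698×0.0034/0.13 = 0.01826 m/d, t = 639/0.01826 = 35000 d
t(weathered granite) / t(glacial outwash) = 35000/3586 = 9.76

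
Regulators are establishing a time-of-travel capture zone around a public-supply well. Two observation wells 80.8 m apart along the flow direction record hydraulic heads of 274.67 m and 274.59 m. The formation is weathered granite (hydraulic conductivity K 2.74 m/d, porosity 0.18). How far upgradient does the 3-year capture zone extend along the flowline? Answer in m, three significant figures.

Hydraulic gradient i = (274.67 − 274.59) / 80.8 = 0.08 / 80.8 = 9.901e-4
q = Ki = 2.74 × 9.901e-4 = 0.002713 m/d
v_s = q/n_e = 0.002713/0.18 = 0.01507 m/d
T = 3 yr × 365 = 1095 d
L = v × T = 0.01507 × 1095 = 16.50 m

16.5 m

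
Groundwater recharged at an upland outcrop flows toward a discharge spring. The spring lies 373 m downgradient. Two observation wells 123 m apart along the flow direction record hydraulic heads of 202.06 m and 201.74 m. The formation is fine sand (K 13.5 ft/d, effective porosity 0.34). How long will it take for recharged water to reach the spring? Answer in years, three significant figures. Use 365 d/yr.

Hydraulic gradient i = (202.06 − 201.74) / 123 = 0.32 / 123 = 0.002602
K = 13.5 ft/d × 0.3048 = 4.115 m/d
Darcy flux q = K·i = 4.115 × 0.002602 = 0.01071 m/d
v_s = q/n_e = 0.01071/0.34 = 0.03149 m/d
t = L / v = 373 / 0.03149 = 11850 d
   = 11850 / 365 = 32.5 yr

32.5 years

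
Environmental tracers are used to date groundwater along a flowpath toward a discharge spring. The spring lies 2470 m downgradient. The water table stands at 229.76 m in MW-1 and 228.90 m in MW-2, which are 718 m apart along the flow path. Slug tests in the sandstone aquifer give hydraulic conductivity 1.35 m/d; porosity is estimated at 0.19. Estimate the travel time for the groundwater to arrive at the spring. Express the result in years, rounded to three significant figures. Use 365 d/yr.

795 years

Hydraulic gradient i = (229.76 − 228.90) / 718 = 0.86 / 718 = 0.001198
q = Ki = 1.35 × 0.001198 = 0.001617 m/d
v = Ki/n = 1.35·0.001198/0.19 = 0.008510 m/d
t = L / v = 2470 / 0.008510 = 290200 d
   = 290200 / 365 = 795 yr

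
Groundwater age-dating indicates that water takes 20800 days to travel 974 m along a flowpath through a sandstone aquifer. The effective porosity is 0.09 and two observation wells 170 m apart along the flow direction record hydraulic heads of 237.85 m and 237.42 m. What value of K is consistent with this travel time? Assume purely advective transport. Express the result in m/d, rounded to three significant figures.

Hydraulic gradient i = (237.85 − 237.42) / 170 = 0.43 / 170 = 0.002529
v = L / t = 974 / 20800 = 0.04683 m/d
K = v · n / i = 0.04683 × 0.09 / 0.002529 = 1.67 m/d

1.67 m/d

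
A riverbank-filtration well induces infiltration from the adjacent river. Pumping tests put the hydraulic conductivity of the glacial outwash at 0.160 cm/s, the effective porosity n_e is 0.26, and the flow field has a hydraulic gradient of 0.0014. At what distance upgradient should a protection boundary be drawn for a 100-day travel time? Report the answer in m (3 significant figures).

74.4 m

K = 0.160 cm/s × 864 = 138.2 m/d
q = Ki = 138.2 × 0.0014 = 0.1935 m/d
Seepage velocity v = q / n = 0.1935 / 0.26 = 0.7444 m/d
L = v × T = 0.7444 × 100 = 74.44 m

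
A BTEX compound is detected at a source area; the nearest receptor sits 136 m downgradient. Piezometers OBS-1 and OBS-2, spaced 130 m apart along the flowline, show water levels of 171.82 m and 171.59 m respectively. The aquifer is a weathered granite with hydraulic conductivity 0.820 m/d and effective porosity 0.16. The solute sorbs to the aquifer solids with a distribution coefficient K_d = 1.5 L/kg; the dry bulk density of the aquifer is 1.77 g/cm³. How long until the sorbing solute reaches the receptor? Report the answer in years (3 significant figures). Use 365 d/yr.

Hydraulic gradient i = (171.82 − 171.59) / 130 = 0.23 / 130 = 0.001769
Specific discharge q = 0.820 × 0.001769 = 0.001451 m/d
Average linear velocity = 0.001451 / 0.16 = 0.009067 m/d
Retardation R = 1 + ρ_b·K_d/n = 1 + 1.77×1.5/0.16 = 17.59
Contaminant velocity v_c = v/R = 0.009067/17.59 = 5.154e-4 m/d
t = L/v_c = 136/5.154e-4 = 263900 d
   = 263900/365 = 723 yr

723 years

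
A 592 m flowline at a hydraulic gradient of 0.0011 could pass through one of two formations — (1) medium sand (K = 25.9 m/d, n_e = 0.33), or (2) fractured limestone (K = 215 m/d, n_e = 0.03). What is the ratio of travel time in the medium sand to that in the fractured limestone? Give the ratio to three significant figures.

Unit 1 (medium sand): v = 25.9×0.0011/0.33 = 0.08633 m/d, t = 592/0.08633 = 6857 d
Unit 2 (fractured limestone): v = 215×0.0011/0.03 = 7.883 m/d, t = 592/7.883 = 75.10 d
t(medium sand) / t(fractured limestone) = 6857/75.10 = 91.3

91.3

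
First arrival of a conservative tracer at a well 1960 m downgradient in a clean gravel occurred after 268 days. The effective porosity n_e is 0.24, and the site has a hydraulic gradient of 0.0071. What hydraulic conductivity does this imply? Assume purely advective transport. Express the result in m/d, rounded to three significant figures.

v = L / t = 1960 / 268 = 7.313 m/d
K = v · n / i = 7.313 × 0.24 / 0.0071 = 247 m/d

247 m/d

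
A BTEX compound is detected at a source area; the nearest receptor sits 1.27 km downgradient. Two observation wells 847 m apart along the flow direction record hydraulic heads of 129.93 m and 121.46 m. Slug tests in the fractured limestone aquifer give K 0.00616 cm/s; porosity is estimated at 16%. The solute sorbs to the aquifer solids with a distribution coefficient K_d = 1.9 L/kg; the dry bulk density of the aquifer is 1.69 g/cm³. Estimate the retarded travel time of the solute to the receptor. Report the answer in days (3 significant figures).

80400 days

Hydraulic gradient i = (129.93 − 121.46) / 847 = 8.47 / 847 = 0.01000
K = 0.00616 cm/s × 864 = 5.322 m/d
q = Ki = 5.322 × 0.01000 = 0.05322 m/d
Seepage velocity v = q / n = 0.05322 / 0.16 = 0.3326 m/d
Retardation R = 1 + ρ_b·K_d/n = 1 + 1.69×1.9/0.16 = 21.07
Contaminant velocity v_c = v/R = 0.3326/21.07 = 0.01579 m/d
L = 1.27 km = 1270 m
t = L/v_c = 1270/0.01579 = 80440 d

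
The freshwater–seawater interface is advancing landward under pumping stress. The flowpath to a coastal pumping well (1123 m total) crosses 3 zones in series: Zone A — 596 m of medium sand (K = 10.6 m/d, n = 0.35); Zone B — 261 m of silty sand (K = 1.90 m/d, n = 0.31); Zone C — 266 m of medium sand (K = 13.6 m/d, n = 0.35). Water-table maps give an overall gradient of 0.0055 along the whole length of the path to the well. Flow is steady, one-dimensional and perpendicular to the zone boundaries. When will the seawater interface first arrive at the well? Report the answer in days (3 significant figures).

Continuity: the same q passes through each zone, so ΔH = q·Σ(L_j/K_j) — the zones act as resistances in series.
Σ(L/K) = 596/10.6 + 261/1.90 + 266/13.6 = 56.23 + 137.4 + 19.56 = 213.2 d
K_eq = L_total / Σ(L/K) = 1123 / 213.2 = 5.268 m/d
q = K_eq · i = 5.268 × 0.0055 = 0.02898 m/d (same in every zone)
Zone A: v = q/n = 0.02898/0.35 = 0.08279 m/d → t_A = 596/0.08279 = 7199 d
Zone B: v = q/n = 0.02898/0.31 = 0.09347 m/d → t_B = 261/0.09347 = 2792 d
Zone C: v = q/n = 0.02898/0.35 = 0.08279 m/d → t_C = 266/0.08279 = 3213 d
Total t = 7199 + 2792 + 3213 = 13200 d

13200 days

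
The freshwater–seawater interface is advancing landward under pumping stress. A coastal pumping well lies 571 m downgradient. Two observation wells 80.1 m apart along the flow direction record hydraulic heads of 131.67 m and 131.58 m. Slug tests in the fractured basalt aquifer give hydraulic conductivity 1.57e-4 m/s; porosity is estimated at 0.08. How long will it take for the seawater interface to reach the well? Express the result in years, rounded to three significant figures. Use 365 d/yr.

8.21 years

Hydraulic gradient i = (131.67 − 131.58) / 80.1 = 0.09 / 80.1 = 0.001124
K = 1.57e-4 m/s × 86400 s/d = 13.56 m/d
q = Ki = 13.56 × 0.001124 = 0.01524 m/d
v = Ki/n = 13.56·0.001124/0.08 = 0.1905 m/d
t = L / v = 571 / 0.1905 = 2997 d
   = 2997 / 365 = 8.21 yr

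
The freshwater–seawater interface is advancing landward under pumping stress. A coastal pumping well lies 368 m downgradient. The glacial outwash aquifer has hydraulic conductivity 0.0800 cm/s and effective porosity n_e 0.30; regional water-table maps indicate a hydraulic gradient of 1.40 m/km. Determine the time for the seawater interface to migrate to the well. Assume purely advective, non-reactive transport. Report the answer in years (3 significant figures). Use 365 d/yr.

3.13 years

K = 0.0800 cm/s × 864 = 69.12 m/d
Darcy flux q = K·i = 69.12 × 0.0014 = 0.09677 m/d
Average linear velocity = 0.09677 / 0.30 = 0.3226 m/d
t = L / v = 368 / 0.3226 = 1141 d
   = 1141 / 365 = 3.13 yr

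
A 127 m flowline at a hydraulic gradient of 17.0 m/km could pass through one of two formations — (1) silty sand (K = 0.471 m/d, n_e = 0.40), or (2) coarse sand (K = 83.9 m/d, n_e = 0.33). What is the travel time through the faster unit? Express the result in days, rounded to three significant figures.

29.4 days

Unit 1 (silty sand): v = 0.471×0.017/0.40 = 0.02002 m/d, t = 127/0.02002 = 6344 d
Unit 2 (coarse sand): v = 83.9×0.017/0.33 = 4.322 m/d, t = 127/4.322 = 29.38 d
Faster unit: t = 29.4 d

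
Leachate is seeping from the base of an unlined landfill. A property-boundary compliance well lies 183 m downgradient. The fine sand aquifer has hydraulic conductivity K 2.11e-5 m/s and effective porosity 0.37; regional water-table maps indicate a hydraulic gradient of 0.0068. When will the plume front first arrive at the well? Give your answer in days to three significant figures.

K = 2.11e-5 m/s × 86400 s/d = 1.823 m/d
q = Ki = 1.823 × 0.0068 = 0.01240 m/d
Average linear velocity = 0.01240 / 0.37 = 0.03350 m/d
t = L / v = 183 / 0.03350 = 5462 d

5460 days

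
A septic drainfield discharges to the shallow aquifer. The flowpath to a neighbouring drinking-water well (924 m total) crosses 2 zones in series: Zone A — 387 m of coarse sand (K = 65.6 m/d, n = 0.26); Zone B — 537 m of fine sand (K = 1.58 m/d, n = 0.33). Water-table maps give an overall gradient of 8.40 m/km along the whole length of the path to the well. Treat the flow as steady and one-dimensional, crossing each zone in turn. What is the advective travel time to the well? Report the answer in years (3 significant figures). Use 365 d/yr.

Steady 1-D flow in series ⇒ the Darcy flux q is identical in every zone and the zone head losses add (resistances L/K in series).
Σ(L/K) = 387/65.6 + 537/1.58 = 5.899 + 339.9 = 345.8 d
K_eq = L_total / Σ(L/K) = 924 / 345.8 = 2.672 m/d
q = K_eq · i = 2.672 × 0.0084 = 0.02245 m/d (same in every zone)
Zone A: v = q/n = 0.02245/0.26 = 0.08634 m/d → t_A = 387/0.08634 = 4483 d
Zone B: v = q/n = 0.02245/0.33 = 0.06802 m/d → t_B = 537/0.06802 = 7895 d
Total t = 4483 + 7895 = 12380 d
   = 12380 / 365 = 33.9 yr

33.9 years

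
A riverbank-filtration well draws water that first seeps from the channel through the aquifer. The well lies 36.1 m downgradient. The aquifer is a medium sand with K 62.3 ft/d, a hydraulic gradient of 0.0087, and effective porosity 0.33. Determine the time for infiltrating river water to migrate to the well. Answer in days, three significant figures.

72.1 days

K = 62.3 ft/d × 0.3048 = 18.99 m/d
Darcy flux q = K·i = 18.99 × 0.0087 = 0.1652 m/d
v_s = q/n_e = 0.1652/0.33 = 0.5006 m/d
t = L / v = 36.1 / 0.5006 = 72.11 d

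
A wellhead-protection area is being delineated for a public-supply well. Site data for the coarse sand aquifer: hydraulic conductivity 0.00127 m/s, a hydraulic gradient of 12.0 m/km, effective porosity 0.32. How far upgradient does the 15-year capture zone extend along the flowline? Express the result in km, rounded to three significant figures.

22.5 km

K = 0.00127 m/s × 86400 s/d = 109.7 m/d
Darcy flux q = K·i = 109.7 × 0.012 = 1.317 m/d
v_s = q/n_e = 1.317/0.32 = 4.115 m/d
T = 15 yr × 365 = 5475 d
L = v × T = 4.115 × 5475 = 22530 m
   = 22.5 km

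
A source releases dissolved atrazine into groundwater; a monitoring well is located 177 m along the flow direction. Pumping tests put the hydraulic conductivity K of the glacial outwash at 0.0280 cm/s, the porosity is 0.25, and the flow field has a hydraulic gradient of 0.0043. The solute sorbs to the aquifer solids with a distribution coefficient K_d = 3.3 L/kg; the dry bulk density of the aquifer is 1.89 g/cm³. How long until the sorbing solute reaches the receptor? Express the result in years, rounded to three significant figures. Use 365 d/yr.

30.2 years

K = 0.0280 cm/s × 864 = 24.19 m/d
Specific discharge q = 24.19 × 0.0043 = 0.1040 m/d
Average linear velocity = 0.1040 / 0.25 = 0.4161 m/d
Retardation R = 1 + ρ_b·K_d/n = 1 + 1.89×3.3/0.25 = 25.95
Contaminant velocity v_c = v/R = 0.4161/25.95 = 0.01604 m/d
t = L/v_c = 177/0.01604 = 11040 d
   = 11040/365 = 30.2 yr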